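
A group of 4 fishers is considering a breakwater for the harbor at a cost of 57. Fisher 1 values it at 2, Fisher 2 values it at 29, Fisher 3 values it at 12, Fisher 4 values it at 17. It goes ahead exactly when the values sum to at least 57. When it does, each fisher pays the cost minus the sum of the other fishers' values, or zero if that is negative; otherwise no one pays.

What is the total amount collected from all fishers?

49

Total value 60 ≥ cost 57, so it is built.
Fisher 1: others sum to 58; max(0, 57 - 58) = 0.
Fisher 2: others sum to 31; max(0, 57 - 31) = 26.
Fisher 3: others sum to 48; max(0, 57 - 48) = 9.
Fisher 4: others sum to 43; max(0, 57 - 43) = 14.
Total collected = 0 + 26 + 9 + 14 = 49.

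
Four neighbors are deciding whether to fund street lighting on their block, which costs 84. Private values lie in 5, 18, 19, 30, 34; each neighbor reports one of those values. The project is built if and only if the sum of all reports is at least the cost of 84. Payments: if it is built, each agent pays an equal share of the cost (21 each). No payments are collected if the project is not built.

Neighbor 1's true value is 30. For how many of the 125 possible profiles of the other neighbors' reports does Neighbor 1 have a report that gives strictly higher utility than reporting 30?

Others report (5, 18, 30): truth gives 0; report 34 gives 9 > 0. Violating.
Others report (5, 30, 18): truth gives 0; report 34 gives 9 > 0. Violating.
Others report (18, 5, 30): truth gives 0; report 34 gives 9 > 0. Violating.
Others report (18, 30, 5): truth gives 0; report 34 gives 9 > 0. Violating.
Others report (5, 5, 5): truth gives 0; no alternative beats it.
Others report (5, 5, 18): truth gives 0; no alternative beats it.
(Checking all 125 profiles: 6 have a profitable deviation, 119 do not.)

6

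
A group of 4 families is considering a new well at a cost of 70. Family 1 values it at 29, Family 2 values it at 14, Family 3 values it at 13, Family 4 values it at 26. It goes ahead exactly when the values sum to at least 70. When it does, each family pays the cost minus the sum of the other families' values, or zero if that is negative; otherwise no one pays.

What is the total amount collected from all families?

34

Total value 82 ≥ cost 70, so it is built.
Family 1: others sum to 53; max(0, 70 - 53) = 17.
Family 2: others sum to 68; max(0, 70 - 68) = 2.
Family 3: others sum to 69; max(0, 70 - 69) = 1.
Family 4: others sum to 56; max(0, 70 - 56) = 14.
Total collected = 17 + 2 + 1 + 14 = 34.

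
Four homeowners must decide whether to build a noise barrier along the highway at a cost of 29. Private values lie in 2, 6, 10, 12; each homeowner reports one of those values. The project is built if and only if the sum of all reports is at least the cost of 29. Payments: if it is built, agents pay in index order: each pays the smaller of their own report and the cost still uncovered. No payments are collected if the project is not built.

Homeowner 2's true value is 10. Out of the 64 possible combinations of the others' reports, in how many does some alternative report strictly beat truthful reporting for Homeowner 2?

32

Others report (2, 10, 12): truth gives 0; report 6 gives 4 > 0. Violating.
Others report (2, 12, 10): truth gives 0; report 6 gives 4 > 0. Violating.
Others report (2, 12, 12): truth gives 0; report 6 gives 4 > 0. Violating.
Others report (6, 6, 12): truth gives 0; report 6 gives 4 > 0. Violating.
Others report (2, 2, 2): truth gives 0; no alternative beats it.
Others report (2, 2, 6): truth gives 0; no alternative beats it.
(Checking all 64 profiles: 32 have a profitable deviation, 32 do not.)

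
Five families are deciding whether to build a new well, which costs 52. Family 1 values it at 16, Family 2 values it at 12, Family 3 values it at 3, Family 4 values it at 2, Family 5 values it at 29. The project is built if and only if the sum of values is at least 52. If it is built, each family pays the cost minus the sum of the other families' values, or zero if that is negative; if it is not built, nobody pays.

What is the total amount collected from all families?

27

Total value 62 ≥ cost 52, so it is built.
Family 1: others sum to 46; max(0, 52 - 46) = 6.
Family 2: others sum to 50; max(0, 52 - 50) = 2.
Family 3: others sum to 59; max(0, 52 - 59) = 0.
Family 4: others sum to 60; max(0, 52 - 60) = 0.
Family 5: others sum to 33; max(0, 52 - 33) = 19.
Total collected = 6 + 2 + 0 + 0 + 19 = 27.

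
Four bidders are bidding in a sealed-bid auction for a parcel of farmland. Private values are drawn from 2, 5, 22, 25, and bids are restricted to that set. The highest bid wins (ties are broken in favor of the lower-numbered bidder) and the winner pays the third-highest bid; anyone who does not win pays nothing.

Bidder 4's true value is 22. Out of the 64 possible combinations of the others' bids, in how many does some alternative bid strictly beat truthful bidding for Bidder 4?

12

Others bid (2, 2, 22): truth gives 0; bid 25 gives 20 > 0. Violating.
Others bid (2, 5, 22): truth gives 0; bid 25 gives 17 > 0. Violating.
Others bid (2, 22, 2): truth gives 0; bid 25 gives 20 > 0. Violating.
Others bid (2, 22, 5): truth gives 0; bid 25 gives 17 > 0. Violating.
Others bid (2, 2, 2): truth gives 20; no alternative beats it.
Others bid (2, 2, 5): truth gives 20; no alternative beats it.
(Checking all 64 profiles: 12 have a profitable deviation, 52 do not.)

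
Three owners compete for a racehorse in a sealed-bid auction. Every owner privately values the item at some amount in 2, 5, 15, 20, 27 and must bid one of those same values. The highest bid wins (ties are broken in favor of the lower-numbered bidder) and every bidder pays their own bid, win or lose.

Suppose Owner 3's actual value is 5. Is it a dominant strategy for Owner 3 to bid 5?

Consider the case where Owner 1 bids 2 and Owner 2 bids 5.
Truthful bid 5: loses but pays 5, utility -5.
Bid 2 instead: loses but pays 2, utility -2.
Since -2 > -5, bidding 2 is strictly better here, so truthful bidding is not dominant.

No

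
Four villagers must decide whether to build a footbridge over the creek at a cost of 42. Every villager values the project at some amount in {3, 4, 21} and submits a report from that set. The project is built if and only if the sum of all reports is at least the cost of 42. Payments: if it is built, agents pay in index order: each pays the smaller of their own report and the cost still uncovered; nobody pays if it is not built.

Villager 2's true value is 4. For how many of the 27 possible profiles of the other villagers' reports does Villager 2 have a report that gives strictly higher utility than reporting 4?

Others report (3, 21, 21): truth gives 0; report 3 gives 1 > 0. Violating.
Others report (4, 21, 21): truth gives 0; report 3 gives 1 > 0. Violating.
Others report (21, 3, 21): truth gives 0; report 3 gives 1 > 0. Violating.
Others report (21, 4, 21): truth gives 0; report 3 gives 1 > 0. Violating.
Others report (3, 3, 3): truth gives 0; no alternative beats it.
Others report (3, 3, 4): truth gives 0; no alternative beats it.
(Checking all 27 profiles: 7 have a profitable deviation, 20 do not.)

7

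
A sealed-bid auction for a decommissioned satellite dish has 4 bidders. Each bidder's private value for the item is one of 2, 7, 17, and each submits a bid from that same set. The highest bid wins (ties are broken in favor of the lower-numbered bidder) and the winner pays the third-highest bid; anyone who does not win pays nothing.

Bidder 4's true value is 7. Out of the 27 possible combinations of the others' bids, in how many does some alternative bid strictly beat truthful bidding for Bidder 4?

3

Others bid (2, 2, 7): truth gives 0; bid 17 gives 5 > 0. Violating.
Others bid (2, 7, 2): truth gives 0; bid 17 gives 5 > 0. Violating.
Others bid (7, 2, 2): truth gives 0; bid 17 gives 5 > 0. Violating.
Others bid (2, 2, 2): truth gives 5; no alternative beats it.
Others bid (2, 2, 17): truth gives 0; no alternative beats it.
(Checking all 27 profiles: 3 have a profitable deviation, 24 do not.)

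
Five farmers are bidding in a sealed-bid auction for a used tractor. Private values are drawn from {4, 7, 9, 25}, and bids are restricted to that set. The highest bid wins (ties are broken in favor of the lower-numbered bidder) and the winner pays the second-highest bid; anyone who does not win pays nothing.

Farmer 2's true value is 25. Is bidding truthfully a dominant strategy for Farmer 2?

Yes

Check each profile of the others' bids and compare truth against every alternative bid.
Others bid (9, 4, 4, 4): truth gives 16, best alternative gives 0.
Others bid (9, 4, 4, 7): truth gives 16, best alternative gives 0.
Others bid (9, 4, 4, 9): truth gives 16, best alternative gives 0.
Others bid (9, 4, 7, 4): truth gives 16, best alternative gives 0.
Others bid (9, 4, 7, 7): truth gives 16, best alternative gives 0.
Others bid (9, 4, 7, 9): truth gives 16, best alternative gives 0.
(Remaining 250 profiles checked similarly; truth is weakly best in each.)
In every case the truthful bid is at least as good as any alternative, so it is a dominant strategy.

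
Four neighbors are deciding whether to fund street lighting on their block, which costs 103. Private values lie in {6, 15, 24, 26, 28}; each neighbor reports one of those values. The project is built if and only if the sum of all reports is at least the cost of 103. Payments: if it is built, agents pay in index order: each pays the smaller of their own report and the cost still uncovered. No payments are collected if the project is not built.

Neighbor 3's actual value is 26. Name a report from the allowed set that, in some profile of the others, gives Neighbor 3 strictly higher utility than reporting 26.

24

Suppose Neighbor 1 reports 24, Neighbor 2 reports 28 and Neighbor 4 reports 28.
Report 26: project built, pays 26, utility 26 - 26 = 0.
Report 24: project built, pays 24, utility 26 - 24 = 2.
So reporting 24 beats truth here (2 > 0).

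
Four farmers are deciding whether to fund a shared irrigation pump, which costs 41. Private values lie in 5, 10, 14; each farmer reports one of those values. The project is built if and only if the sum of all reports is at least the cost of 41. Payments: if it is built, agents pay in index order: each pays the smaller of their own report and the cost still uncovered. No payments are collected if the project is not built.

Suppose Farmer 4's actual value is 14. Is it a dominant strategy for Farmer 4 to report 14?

Check each profile of the others' reports and compare truth against every alternative report.
Others report (10, 10, 10): truth gives 3, best alternative gives 0.
Others report (5, 10, 14): truth gives 2, best alternative gives 0.
Others report (5, 14, 10): truth gives 2, best alternative gives 0.
Others report (10, 5, 14): truth gives 2, best alternative gives 0.
Others report (10, 14, 5): truth gives 2, best alternative gives 0.
Others report (14, 5, 10): truth gives 2, best alternative gives 0.
(Remaining 21 profiles checked similarly; truth is weakly best in each.)
In every case the truthful report is at least as good as any alternative, so it is a dominant strategy.

Yes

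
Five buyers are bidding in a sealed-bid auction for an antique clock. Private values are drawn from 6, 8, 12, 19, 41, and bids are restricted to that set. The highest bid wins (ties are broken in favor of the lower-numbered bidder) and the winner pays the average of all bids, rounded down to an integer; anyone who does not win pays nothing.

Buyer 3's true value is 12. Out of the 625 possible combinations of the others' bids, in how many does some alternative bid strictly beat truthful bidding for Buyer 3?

48

Others bid (6, 6, 6, 6): truth gives 5; bid 8 gives 6 > 5. Violating.
Others bid (6, 6, 6, 8): truth gives 5; bid 8 gives 6 > 5. Violating.
Others bid (6, 6, 6, 19): truth gives 0; bid 19 gives 1 > 0. Violating.
Others bid (6, 6, 8, 6): truth gives 5; bid 8 gives 6 > 5. Violating.
Others bid (6, 6, 6, 12): truth gives 4; no alternative beats it.
Others bid (6, 6, 6, 41): truth gives 0; no alternative beats it.
(Checking all 625 profiles: 48 have a profitable deviation, 577 do not.)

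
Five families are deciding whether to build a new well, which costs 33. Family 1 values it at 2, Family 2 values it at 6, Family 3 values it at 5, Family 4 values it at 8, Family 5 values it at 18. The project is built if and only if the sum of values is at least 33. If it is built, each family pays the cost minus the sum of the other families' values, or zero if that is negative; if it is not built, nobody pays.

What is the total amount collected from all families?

14

Total value 39 ≥ cost 33, so it is built.
Family 1: others sum to 37; max(0, 33 - 37) = 0.
Family 2: others sum to 33; max(0, 33 - 33) = 0.
Family 3: others sum to 34; max(0, 33 - 34) = 0.
Family 4: others sum to 31; max(0, 33 - 31) = 2.
Family 5: others sum to 21; max(0, 33 - 21) = 12.
Total collected = 0 + 0 + 0 + 2 + 12 = 14.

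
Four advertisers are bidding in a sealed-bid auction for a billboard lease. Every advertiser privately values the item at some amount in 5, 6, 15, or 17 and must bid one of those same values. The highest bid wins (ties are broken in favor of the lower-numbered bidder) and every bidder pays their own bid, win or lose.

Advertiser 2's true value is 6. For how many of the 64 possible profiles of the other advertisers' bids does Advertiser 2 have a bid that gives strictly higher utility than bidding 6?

Others bid (5, 5, 15): truth gives -6; bid 5 gives -5 > -6. Violating.
Others bid (5, 5, 17): truth gives -6; bid 5 gives -5 > -6. Violating.
Others bid (5, 6, 15): truth gives -6; bid 5 gives -5 > -6. Violating.
Others bid (5, 6, 17): truth gives -6; bid 5 gives -5 > -6. Violating.
Others bid (5, 5, 5): truth gives 0; no alternative beats it.
Others bid (5, 5, 6): truth gives 0; no alternative beats it.
(Checking all 64 profiles: 60 have a profitable deviation, 4 do not.)

60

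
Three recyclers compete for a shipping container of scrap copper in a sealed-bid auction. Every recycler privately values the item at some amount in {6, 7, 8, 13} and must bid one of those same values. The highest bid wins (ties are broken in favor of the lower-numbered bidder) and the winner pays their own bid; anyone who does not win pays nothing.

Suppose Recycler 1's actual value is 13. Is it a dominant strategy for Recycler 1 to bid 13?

Consider the case where Recycler 2 bids 6 and Recycler 3 bids 6.
Truthful bid 13: wins, pays 13, utility 13 - 13 = 0.
Bid 6 instead: wins, pays 6, utility 13 - 6 = 7.
Since 7 > 0, bidding 6 is strictly better here, so truthful bidding is not dominant.

No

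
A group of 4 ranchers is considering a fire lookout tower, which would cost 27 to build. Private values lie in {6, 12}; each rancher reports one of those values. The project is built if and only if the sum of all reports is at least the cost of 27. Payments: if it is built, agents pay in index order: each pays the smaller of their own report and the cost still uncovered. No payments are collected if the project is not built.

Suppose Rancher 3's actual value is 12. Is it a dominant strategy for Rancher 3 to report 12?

Consider the case where Rancher 1 reports 6, Rancher 2 reports 6 and Rancher 4 reports 12.
Truthful report 12: project built, pays 12, utility 12 - 12 = 0.
Report 6 instead: project built, pays 6, utility 12 - 6 = 6.
Since 6 > 0, reporting 6 is strictly better here, so truthful reporting is not dominant.

No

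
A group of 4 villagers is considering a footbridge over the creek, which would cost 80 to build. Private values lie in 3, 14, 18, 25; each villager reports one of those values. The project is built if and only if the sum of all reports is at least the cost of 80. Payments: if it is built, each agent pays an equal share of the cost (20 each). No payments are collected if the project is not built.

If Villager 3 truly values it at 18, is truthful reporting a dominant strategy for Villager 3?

Consider the case where Villager 1 reports 14, Villager 2 reports 25 and Villager 4 reports 25.
Truthful report 18: project built, pays 20, utility 18 - 20 = -2.
Report 3 instead: project not built, utility 0.
Since 0 > -2, reporting 3 is strictly better here, so truthful reporting is not dominant.

No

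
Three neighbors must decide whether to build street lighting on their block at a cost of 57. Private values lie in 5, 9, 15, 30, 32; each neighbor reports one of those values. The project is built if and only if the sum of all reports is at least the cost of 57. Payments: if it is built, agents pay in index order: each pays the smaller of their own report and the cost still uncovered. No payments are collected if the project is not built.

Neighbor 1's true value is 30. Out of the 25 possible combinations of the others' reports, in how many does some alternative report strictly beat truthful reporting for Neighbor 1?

8

Others report (15, 30): truth gives 0; report 15 gives 15 > 0. Violating.
Others report (15, 32): truth gives 0; report 15 gives 15 > 0. Violating.
Others report (30, 15): truth gives 0; report 15 gives 15 > 0. Violating.
Others report (30, 30): truth gives 0; report 5 gives 25 > 0. Violating.
Others report (5, 5): truth gives 0; no alternative beats it.
Others report (5, 9): truth gives 0; no alternative beats it.
(Checking all 25 profiles: 8 have a profitable deviation, 17 do not.)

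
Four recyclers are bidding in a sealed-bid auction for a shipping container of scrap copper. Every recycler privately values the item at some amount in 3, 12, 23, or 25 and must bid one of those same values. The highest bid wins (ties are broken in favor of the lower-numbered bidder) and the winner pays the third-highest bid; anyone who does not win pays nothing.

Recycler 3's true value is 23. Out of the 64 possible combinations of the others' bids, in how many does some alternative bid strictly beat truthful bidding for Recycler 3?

12

Others bid (3, 3, 25): truth gives 0; bid 25 gives 20 > 0. Violating.
Others bid (3, 12, 25): truth gives 0; bid 25 gives 11 > 0. Violating.
Others bid (3, 23, 3): truth gives 0; bid 25 gives 20 > 0. Violating.
Others bid (3, 23, 12): truth gives 0; bid 25 gives 11 > 0. Violating.
Others bid (3, 3, 3): truth gives 20; no alternative beats it.
Others bid (3, 3, 12): truth gives 20; no alternative beats it.
(Checking all 64 profiles: 12 have a profitable deviation, 52 do not.)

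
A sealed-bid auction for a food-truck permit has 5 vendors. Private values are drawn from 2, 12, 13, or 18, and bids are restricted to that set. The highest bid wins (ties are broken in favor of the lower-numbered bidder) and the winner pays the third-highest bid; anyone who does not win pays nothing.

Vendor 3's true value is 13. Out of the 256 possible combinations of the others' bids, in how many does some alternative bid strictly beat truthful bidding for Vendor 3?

Others bid (2, 2, 2, 18): truth gives 0; bid 18 gives 11 > 0. Violating.
Others bid (2, 2, 12, 18): truth gives 0; bid 18 gives 1 > 0. Violating.
Others bid (2, 2, 18, 2): truth gives 0; bid 18 gives 11 > 0. Violating.
Others bid (2, 2, 18, 12): truth gives 0; bid 18 gives 1 > 0. Violating.
Others bid (2, 2, 2, 2): truth gives 11; no alternative beats it.
Others bid (2, 2, 2, 12): truth gives 11; no alternative beats it.
(Checking all 256 profiles: 32 have a profitable deviation, 224 do not.)

32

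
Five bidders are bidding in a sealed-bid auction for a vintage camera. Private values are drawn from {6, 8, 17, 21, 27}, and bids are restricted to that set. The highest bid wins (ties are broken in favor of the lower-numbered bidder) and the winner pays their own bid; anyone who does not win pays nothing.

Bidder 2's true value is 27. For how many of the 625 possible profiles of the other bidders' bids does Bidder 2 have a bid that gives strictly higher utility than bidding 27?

192

Others bid (6, 6, 6, 6): truth gives 0; bid 8 gives 19 > 0. Violating.
Others bid (6, 6, 6, 8): truth gives 0; bid 8 gives 19 > 0. Violating.
Others bid (6, 6, 6, 17): truth gives 0; bid 17 gives 10 > 0. Violating.
Others bid (6, 6, 6, 21): truth gives 0; bid 21 gives 6 > 0. Violating.
Others bid (6, 6, 6, 27): truth gives 0; no alternative beats it.
Others bid (6, 6, 8, 27): truth gives 0; no alternative beats it.
(Checking all 625 profiles: 192 have a profitable deviation, 433 do not.)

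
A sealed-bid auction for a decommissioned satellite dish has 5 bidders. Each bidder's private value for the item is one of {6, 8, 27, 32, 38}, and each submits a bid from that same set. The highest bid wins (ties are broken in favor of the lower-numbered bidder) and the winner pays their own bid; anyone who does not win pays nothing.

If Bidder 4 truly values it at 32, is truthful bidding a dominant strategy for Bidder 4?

Consider the case where Bidder 1 bids 6, Bidder 2 bids 6, Bidder 3 bids 6 and Bidder 5 bids 6.
Truthful bid 32: wins, pays 32, utility 32 - 32 = 0.
Bid 8 instead: wins, pays 8, utility 32 - 8 = 24.
Since 24 > 0, bidding 8 is strictly better here, so truthful bidding is not dominant.

No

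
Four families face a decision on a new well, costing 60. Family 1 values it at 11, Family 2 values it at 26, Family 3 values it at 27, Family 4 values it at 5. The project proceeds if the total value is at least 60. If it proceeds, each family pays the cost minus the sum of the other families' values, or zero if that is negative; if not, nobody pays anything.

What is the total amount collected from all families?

Total value 69 ≥ cost 60, so it is built.
Family 1: others sum to 58; max(0, 60 - 58) = 2.
Family 2: others sum to 43; max(0, 60 - 43) = 17.
Family 3: others sum to 42; max(0, 60 - 42) = 18.
Family 4: others sum to 64; max(0, 60 - 64) = 0.
Total collected = 2 + 17 + 18 + 0 = 37.

37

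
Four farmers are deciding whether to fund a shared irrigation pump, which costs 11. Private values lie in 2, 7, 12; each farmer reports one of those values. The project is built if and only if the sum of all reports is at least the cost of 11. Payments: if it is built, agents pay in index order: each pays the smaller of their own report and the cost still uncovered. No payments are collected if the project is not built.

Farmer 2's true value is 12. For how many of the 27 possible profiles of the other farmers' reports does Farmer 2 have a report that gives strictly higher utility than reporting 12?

Others report (2, 2, 2): truth gives 3; report 7 gives 5 > 3. Violating.
Others report (2, 2, 7): truth gives 3; report 2 gives 10 > 3. Violating.
Others report (2, 2, 12): truth gives 3; report 2 gives 10 > 3. Violating.
Others report (2, 7, 2): truth gives 3; report 2 gives 10 > 3. Violating.
Others report (12, 2, 2): truth gives 12; no alternative beats it.
Others report (12, 2, 7): truth gives 12; no alternative beats it.
(Checking all 27 profiles: 18 have a profitable deviation, 9 do not.)

18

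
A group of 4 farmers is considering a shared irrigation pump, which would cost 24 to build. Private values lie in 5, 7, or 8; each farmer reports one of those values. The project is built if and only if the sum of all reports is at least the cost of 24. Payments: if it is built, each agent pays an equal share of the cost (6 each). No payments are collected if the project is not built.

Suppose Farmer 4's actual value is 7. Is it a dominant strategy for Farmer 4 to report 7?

Check each profile of the others' reports and compare truth against every alternative report.
Others report (5, 5, 7): truth gives 1, best alternative gives 1.
Others report (5, 5, 8): truth gives 1, best alternative gives 1.
Others report (5, 7, 5): truth gives 1, best alternative gives 1.
Others report (5, 7, 7): truth gives 1, best alternative gives 1.
Others report (5, 7, 8): truth gives 1, best alternative gives 1.
Others report (5, 8, 5): truth gives 1, best alternative gives 1.
(Remaining 21 profiles checked similarly; truth is weakly best in each.)
In every case the truthful report is at least as good as any alternative, so it is a dominant strategy.

Yes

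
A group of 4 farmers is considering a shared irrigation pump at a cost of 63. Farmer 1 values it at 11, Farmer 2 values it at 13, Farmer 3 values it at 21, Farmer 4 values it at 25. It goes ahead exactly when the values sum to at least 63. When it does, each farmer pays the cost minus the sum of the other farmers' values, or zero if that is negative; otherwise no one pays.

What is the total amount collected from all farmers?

Total value 70 ≥ cost 63, so it is built.
Farmer 1: others sum to 59; max(0, 63 - 59) = 4.
Farmer 2: others sum to 57; max(0, 63 - 57) = 6.
Farmer 3: others sum to 49; max(0, 63 - 49) = 14.
Farmer 4: others sum to 45; max(0, 63 - 45) = 18.
Total collected = 4 + 6 + 14 + 18 = 42.

42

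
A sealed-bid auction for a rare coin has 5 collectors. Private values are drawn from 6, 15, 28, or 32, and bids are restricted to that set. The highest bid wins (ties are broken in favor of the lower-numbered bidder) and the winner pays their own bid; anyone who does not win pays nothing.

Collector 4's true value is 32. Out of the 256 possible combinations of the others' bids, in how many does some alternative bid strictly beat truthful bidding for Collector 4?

24

Others bid (6, 6, 6, 6): truth gives 0; bid 15 gives 17 > 0. Violating.
Others bid (6, 6, 6, 15): truth gives 0; bid 15 gives 17 > 0. Violating.
Others bid (6, 6, 6, 28): truth gives 0; bid 28 gives 4 > 0. Violating.
Others bid (6, 6, 15, 6): truth gives 0; bid 28 gives 4 > 0. Violating.
Others bid (6, 6, 6, 32): truth gives 0; no alternative beats it.
Others bid (6, 6, 15, 32): truth gives 0; no alternative beats it.
(Checking all 256 profiles: 24 have a profitable deviation, 232 do not.)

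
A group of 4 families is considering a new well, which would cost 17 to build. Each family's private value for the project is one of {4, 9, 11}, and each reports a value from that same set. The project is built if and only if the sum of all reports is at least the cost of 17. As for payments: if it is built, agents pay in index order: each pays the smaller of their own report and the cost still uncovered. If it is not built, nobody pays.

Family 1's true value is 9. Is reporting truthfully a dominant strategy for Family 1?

No

Consider the case where Family 2 reports 4, Family 3 reports 4 and Family 4 reports 9.
Truthful report 9: project built, pays 9, utility 9 - 9 = 0.
Report 4 instead: project built, pays 4, utility 9 - 4 = 5.
Since 5 > 0, reporting 4 is strictly better here, so truthful reporting is not dominant.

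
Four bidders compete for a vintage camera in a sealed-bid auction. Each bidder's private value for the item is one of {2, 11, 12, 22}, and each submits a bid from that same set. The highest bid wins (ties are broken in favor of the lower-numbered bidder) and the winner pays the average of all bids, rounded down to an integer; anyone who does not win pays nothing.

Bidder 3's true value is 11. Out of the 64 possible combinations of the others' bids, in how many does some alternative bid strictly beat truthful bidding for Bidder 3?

10

Others bid (2, 2, 12): truth gives 0; bid 12 gives 4 > 0. Violating.
Others bid (2, 11, 2): truth gives 0; bid 12 gives 5 > 0. Violating.
Others bid (2, 11, 11): truth gives 0; bid 12 gives 2 > 0. Violating.
Others bid (2, 11, 12): truth gives 0; bid 12 gives 2 > 0. Violating.
Others bid (2, 2, 2): truth gives 7; no alternative beats it.
Others bid (2, 2, 11): truth gives 5; no alternative beats it.
(Checking all 64 profiles: 10 have a profitable deviation, 54 do not.)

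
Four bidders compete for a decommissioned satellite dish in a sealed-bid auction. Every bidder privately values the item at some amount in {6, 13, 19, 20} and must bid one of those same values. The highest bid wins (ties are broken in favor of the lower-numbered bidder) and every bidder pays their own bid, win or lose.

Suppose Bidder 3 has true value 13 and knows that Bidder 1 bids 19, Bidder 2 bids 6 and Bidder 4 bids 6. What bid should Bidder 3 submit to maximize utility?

6

Bid 6: loses but pays 6, utility -6.
Bid 13: loses but pays 13, utility -13.
Bid 19: loses but pays 19, utility -19.
Bid 20: wins, pays 20, utility 13 - 20 = -7.
The best choice is 6 with utility -6.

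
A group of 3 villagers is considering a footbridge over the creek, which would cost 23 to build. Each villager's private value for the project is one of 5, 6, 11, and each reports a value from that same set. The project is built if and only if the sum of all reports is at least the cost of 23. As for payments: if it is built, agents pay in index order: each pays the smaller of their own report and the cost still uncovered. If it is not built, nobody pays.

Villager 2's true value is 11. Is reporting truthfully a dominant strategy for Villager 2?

No

Consider the case where Villager 1 reports 6 and Villager 3 reports 11.
Truthful report 11: project built, pays 11, utility 11 - 11 = 0.
Report 6 instead: project built, pays 6, utility 11 - 6 = 5.
Since 5 > 0, reporting 6 is strictly better here, so truthful reporting is not dominant.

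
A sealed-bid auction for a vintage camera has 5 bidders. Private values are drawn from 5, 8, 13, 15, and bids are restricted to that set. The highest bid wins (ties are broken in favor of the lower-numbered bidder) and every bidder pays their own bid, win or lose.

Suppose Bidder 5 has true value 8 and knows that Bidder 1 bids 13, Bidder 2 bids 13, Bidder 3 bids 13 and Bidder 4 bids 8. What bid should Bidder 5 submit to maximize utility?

Bid 5: loses but pays 5, utility -5.
Bid 8: loses but pays 8, utility -8.
Bid 13: loses but pays 13, utility -13.
Bid 15: wins, pays 15, utility 8 - 15 = -7.
The best choice is 5 with utility -5.

5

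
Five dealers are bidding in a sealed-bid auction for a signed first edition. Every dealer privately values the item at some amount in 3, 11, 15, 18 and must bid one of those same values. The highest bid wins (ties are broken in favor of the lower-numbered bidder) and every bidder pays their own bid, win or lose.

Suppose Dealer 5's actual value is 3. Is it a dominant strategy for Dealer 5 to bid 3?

Yes

Check each profile of the others' bids and compare truth against every alternative bid.
Others bid (3, 3, 3, 11): truth gives -3, best alternative gives -11.
Others bid (3, 3, 3, 15): truth gives -3, best alternative gives -11.
Others bid (3, 3, 3, 18): truth gives -3, best alternative gives -11.
Others bid (3, 3, 11, 3): truth gives -3, best alternative gives -11.
Others bid (3, 3, 11, 11): truth gives -3, best alternative gives -11.
Others bid (3, 3, 11, 15): truth gives -3, best alternative gives -11.
(Remaining 250 profiles checked similarly; truth is weakly best in each.)
In every case the truthful bid is at least as good as any alternative, so it is a dominant strategy.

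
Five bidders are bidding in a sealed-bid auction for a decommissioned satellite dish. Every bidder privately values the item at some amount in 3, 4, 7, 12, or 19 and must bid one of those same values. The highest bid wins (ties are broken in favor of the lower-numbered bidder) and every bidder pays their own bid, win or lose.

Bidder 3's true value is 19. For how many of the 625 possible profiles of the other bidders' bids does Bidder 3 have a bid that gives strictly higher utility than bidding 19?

Others bid (3, 3, 3, 3): truth gives 0; bid 4 gives 15 > 0. Violating.
Others bid (3, 3, 3, 4): truth gives 0; bid 4 gives 15 > 0. Violating.
Others bid (3, 3, 3, 7): truth gives 0; bid 7 gives 12 > 0. Violating.
Others bid (3, 3, 3, 12): truth gives 0; bid 12 gives 7 > 0. Violating.
Others bid (3, 3, 3, 19): truth gives 0; no alternative beats it.
Others bid (3, 3, 4, 19): truth gives 0; no alternative beats it.
(Checking all 625 profiles: 369 have a profitable deviation, 256 do not.)

369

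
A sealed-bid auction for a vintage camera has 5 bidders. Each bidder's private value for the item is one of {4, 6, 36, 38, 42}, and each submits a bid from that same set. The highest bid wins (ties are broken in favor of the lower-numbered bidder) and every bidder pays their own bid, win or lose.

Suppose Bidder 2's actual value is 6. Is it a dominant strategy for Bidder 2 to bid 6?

No

Consider the case where Bidder 1 bids 4, Bidder 3 bids 4, Bidder 4 bids 4 and Bidder 5 bids 36.
Truthful bid 6: loses but pays 6, utility -6.
Bid 4 instead: loses but pays 4, utility -4.
Since -4 > -6, bidding 4 is strictly better here, so truthful bidding is not dominant.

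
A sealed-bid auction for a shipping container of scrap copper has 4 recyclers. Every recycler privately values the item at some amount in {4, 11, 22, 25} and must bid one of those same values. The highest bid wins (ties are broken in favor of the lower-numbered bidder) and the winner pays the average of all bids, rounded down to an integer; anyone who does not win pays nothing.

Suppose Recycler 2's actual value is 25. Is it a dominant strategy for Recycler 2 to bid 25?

No

Consider the case where Recycler 1 bids 4, Recycler 3 bids 4 and Recycler 4 bids 4.
Truthful bid 25: wins, pays 9, utility 25 - 9 = 16.
Bid 11 instead: wins, pays 5, utility 25 - 5 = 20.
Since 20 > 16, bidding 11 is strictly better here, so truthful bidding is not dominant.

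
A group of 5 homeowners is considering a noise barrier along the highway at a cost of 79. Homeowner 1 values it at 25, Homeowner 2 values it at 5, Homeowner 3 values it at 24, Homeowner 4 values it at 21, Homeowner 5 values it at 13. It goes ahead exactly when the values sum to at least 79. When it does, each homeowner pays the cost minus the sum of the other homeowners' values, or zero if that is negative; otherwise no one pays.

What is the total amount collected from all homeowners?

47

Total value 88 ≥ cost 79, so it is built.
Homeowner 1: others sum to 63; max(0, 79 - 63) = 16.
Homeowner 2: others sum to 83; max(0, 79 - 83) = 0.
Homeowner 3: others sum to 64; max(0, 79 - 64) = 15.
Homeowner 4: others sum to 67; max(0, 79 - 67) = 12.
Homeowner 5: others sum to 75; max(0, 79 - 75) = 4.
Total collected = 16 + 0 + 15 + 12 + 4 = 47.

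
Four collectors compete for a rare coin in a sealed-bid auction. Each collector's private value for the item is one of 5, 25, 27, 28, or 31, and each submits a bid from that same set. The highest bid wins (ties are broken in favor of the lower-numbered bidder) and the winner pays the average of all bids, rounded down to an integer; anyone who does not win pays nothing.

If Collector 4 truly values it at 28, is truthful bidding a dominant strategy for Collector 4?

No

Consider the case where Collector 1 bids 5, Collector 2 bids 5 and Collector 3 bids 28.
Truthful bid 28: loses, pays 0, utility 0.
Bid 31 instead: wins, pays 17, utility 28 - 17 = 11.
Since 11 > 0, bidding 31 is strictly better here, so truthful bidding is not dominant.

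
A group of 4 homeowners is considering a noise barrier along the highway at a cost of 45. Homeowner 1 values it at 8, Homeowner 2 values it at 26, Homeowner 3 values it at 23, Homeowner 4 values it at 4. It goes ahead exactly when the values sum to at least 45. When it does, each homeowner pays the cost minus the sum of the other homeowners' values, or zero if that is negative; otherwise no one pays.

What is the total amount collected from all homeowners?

Total value 61 ≥ cost 45, so it is built.
Homeowner 1: others sum to 53; max(0, 45 - 53) = 0.
Homeowner 2: others sum to 35; max(0, 45 - 35) = 10.
Homeowner 3: others sum to 38; max(0, 45 - 38) = 7.
Homeowner 4: others sum to 57; max(0, 45 - 57) = 0.
Total collected = 0 + 10 + 7 + 0 = 17.

17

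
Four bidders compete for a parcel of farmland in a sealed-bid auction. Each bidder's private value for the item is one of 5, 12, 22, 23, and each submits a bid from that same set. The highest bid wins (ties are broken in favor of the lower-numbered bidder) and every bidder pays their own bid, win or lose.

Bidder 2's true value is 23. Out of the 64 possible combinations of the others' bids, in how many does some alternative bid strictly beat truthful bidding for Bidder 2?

Others bid (5, 5, 5): truth gives 0; bid 12 gives 11 > 0. Violating.
Others bid (5, 5, 12): truth gives 0; bid 12 gives 11 > 0. Violating.
Others bid (5, 5, 22): truth gives 0; bid 22 gives 1 > 0. Violating.
Others bid (5, 12, 5): truth gives 0; bid 12 gives 11 > 0. Violating.
Others bid (5, 5, 23): truth gives 0; no alternative beats it.
Others bid (5, 12, 23): truth gives 0; no alternative beats it.
(Checking all 64 profiles: 34 have a profitable deviation, 30 do not.)

34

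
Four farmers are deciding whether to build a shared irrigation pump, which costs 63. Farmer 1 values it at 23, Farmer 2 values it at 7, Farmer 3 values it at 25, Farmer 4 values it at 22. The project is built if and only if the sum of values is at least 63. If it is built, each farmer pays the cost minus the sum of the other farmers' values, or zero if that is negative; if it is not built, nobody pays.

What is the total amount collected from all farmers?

Total value 77 ≥ cost 63, so it is built.
Farmer 1: others sum to 54; max(0, 63 - 54) = 9.
Farmer 2: others sum to 70; max(0, 63 - 70) = 0.
Farmer 3: others sum to 52; max(0, 63 - 52) = 11.
Farmer 4: others sum to 55; max(0, 63 - 55) = 8.
Total collected = 9 + 0 + 11 + 8 = 28.

28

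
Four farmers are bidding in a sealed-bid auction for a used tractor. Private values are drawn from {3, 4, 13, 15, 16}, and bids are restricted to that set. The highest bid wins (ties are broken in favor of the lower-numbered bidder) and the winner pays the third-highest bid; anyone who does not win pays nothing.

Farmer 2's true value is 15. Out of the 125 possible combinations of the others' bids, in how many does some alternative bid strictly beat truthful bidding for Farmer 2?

27

Others bid (3, 3, 16): truth gives 0; bid 16 gives 12 > 0. Violating.
Others bid (3, 4, 16): truth gives 0; bid 16 gives 11 > 0. Violating.
Others bid (3, 13, 16): truth gives 0; bid 16 gives 2 > 0. Violating.
Others bid (3, 16, 3): truth gives 0; bid 16 gives 12 > 0. Violating.
Others bid (3, 3, 3): truth gives 12; no alternative beats it.
Others bid (3, 3, 4): truth gives 12; no alternative beats it.
(Checking all 125 profiles: 27 have a profitable deviation, 98 do not.)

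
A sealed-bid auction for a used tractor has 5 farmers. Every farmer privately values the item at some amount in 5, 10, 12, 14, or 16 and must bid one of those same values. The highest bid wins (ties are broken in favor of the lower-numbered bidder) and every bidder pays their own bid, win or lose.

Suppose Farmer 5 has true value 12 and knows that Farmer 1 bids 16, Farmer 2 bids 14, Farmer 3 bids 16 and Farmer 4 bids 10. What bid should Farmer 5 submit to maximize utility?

5

Bid 5: loses but pays 5, utility -5.
Bid 10: loses but pays 10, utility -10.
Bid 12: loses but pays 12, utility -12.
Bid 14: loses but pays 14, utility -14.
Bid 16: loses but pays 16, utility -16.
The best choice is 5 with utility -5.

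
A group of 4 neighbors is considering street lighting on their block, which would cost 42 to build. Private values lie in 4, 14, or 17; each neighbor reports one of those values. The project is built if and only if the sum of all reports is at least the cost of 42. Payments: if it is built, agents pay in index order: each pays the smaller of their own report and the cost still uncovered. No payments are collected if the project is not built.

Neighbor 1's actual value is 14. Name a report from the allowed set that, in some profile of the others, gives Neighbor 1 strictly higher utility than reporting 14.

4

Suppose Neighbor 2 reports 4, Neighbor 3 reports 17 and Neighbor 4 reports 17.
Report 14: project built, pays 14, utility 14 - 14 = 0.
Report 4: project built, pays 4, utility 14 - 4 = 10.
So reporting 4 beats truth here (10 > 0).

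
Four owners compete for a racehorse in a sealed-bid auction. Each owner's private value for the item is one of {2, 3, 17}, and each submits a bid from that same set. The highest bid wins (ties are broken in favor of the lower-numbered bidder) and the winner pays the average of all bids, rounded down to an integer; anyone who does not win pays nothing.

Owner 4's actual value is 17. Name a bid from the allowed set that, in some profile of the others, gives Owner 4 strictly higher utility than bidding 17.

Suppose Owner 1 bids 2, Owner 2 bids 2 and Owner 3 bids 2.
Bid 17: wins, pays 5, utility 17 - 5 = 12.
Bid 3: wins, pays 2, utility 17 - 2 = 15.
So bidding 3 beats truth here (15 > 12).

3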